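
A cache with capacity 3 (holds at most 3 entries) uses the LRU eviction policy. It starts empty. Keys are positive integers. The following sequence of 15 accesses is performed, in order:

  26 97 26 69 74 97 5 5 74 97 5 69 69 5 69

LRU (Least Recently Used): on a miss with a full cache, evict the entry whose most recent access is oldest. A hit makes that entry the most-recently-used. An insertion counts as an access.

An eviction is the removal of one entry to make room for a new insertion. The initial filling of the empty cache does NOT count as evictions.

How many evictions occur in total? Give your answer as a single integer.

Answer: 4

Derivation:
LRU simulation (capacity=3):
  1. access 26: MISS. Cache (LRU->MRU): [26]
  2. access 97: MISS. Cache (LRU->MRU): [26 97]
  3. access 26: HIT. Cache (LRU->MRU): [97 26]
  4. access 69: MISS. Cache (LRU->MRU): [97 26 69]
  5. access 74: MISS, evict 97. Cache (LRU->MRU): [26 69 74]
  6. access 97: MISS, evict 26. Cache (LRU->MRU): [69 74 97]
  7. access 5: MISS, evict 69. Cache (LRU->MRU): [74 97 5]
  8. access 5: HIT. Cache (LRU->MRU): [74 97 5]
  9. access 74: HIT. Cache (LRU->MRU): [97 5 74]
  10. access 97: HIT. Cache (LRU->MRU): [5 74 97]
  11. access 5: HIT. Cache (LRU->MRU): [74 97 5]
  12. access 69: MISS, evict 74. Cache (LRU->MRU): [97 5 69]
  13. access 69: HIT. Cache (LRU->MRU): [97 5 69]
  14. access 5: HIT. Cache (LRU->MRU): [97 69 5]
  15. access 69: HIT. Cache (LRU->MRU): [97 5 69]
Total: 8 hits, 7 misses, 4 evictions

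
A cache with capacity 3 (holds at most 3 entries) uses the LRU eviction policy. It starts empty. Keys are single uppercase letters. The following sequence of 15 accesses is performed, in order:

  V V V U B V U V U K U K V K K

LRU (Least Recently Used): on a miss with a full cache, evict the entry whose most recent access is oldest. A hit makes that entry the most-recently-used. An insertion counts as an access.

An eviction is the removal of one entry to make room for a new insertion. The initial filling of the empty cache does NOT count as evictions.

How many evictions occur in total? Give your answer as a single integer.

Answer: 1

Derivation:
LRU simulation (capacity=3):
  1. access V: MISS. Cache (LRU->MRU): [V]
  2. access V: HIT. Cache (LRU->MRU): [V]
  3. access V: HIT. Cache (LRU->MRU): [V]
  4. access U: MISS. Cache (LRU->MRU): [V U]
  5. access B: MISS. Cache (LRU->MRU): [V U B]
  6. access V: HIT. Cache (LRU->MRU): [U B V]
  7. access U: HIT. Cache (LRU->MRU): [B V U]
  8. access V: HIT. Cache (LRU->MRU): [B U V]
  9. access U: HIT. Cache (LRU->MRU): [B V U]
  10. access K: MISS, evict B. Cache (LRU->MRU): [V U K]
  11. access U: HIT. Cache (LRU->MRU): [V K U]
  12. access K: HIT. Cache (LRU->MRU): [V U K]
  13. access V: HIT. Cache (LRU->MRU): [U K V]
  14. access K: HIT. Cache (LRU->MRU): [U V K]
  15. access K: HIT. Cache (LRU->MRU): [U V K]
Total: 11 hits, 4 misses, 1 evictions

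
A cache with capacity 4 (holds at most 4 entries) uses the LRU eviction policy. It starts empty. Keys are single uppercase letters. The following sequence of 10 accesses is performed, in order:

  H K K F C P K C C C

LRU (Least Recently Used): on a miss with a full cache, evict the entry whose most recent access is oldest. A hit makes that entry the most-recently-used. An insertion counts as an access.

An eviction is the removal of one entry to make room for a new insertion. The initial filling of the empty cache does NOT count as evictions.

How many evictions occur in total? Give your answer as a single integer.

LRU simulation (capacity=4):
  1. access H: MISS. Cache (LRU->MRU): [H]
  2. access K: MISS. Cache (LRU->MRU): [H K]
  3. access K: HIT. Cache (LRU->MRU): [H K]
  4. access F: MISS. Cache (LRU->MRU): [H K F]
  5. access C: MISS. Cache (LRU->MRU): [H K F C]
  6. access P: MISS, evict H. Cache (LRU->MRU): [K F C P]
  7. access K: HIT. Cache (LRU->MRU): [F C P K]
  8. access C: HIT. Cache (LRU->MRU): [F P K C]
  9. access C: HIT. Cache (LRU->MRU): [F P K C]
  10. access C: HIT. Cache (LRU->MRU): [F P K C]
Total: 5 hits, 5 misses, 1 evictions

Answer: 1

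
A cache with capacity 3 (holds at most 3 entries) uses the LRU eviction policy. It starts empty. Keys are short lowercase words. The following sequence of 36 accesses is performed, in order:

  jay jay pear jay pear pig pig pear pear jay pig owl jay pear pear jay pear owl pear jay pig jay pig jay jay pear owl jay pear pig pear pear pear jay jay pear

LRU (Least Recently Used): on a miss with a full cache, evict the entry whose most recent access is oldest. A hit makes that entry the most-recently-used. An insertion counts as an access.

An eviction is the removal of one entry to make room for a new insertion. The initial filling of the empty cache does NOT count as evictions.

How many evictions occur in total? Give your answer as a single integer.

LRU simulation (capacity=3):
  1. access jay: MISS. Cache (LRU->MRU): [jay]
  2. access jay: HIT. Cache (LRU->MRU): [jay]
  3. access pear: MISS. Cache (LRU->MRU): [jay pear]
  4. access jay: HIT. Cache (LRU->MRU): [pear jay]
  5. access pear: HIT. Cache (LRU->MRU): [jay pear]
  6. access pig: MISS. Cache (LRU->MRU): [jay pear pig]
  7. access pig: HIT. Cache (LRU->MRU): [jay pear pig]
  8. access pear: HIT. Cache (LRU->MRU): [jay pig pear]
  9. access pear: HIT. Cache (LRU->MRU): [jay pig pear]
  10. access jay: HIT. Cache (LRU->MRU): [pig pear jay]
  11. access pig: HIT. Cache (LRU->MRU): [pear jay pig]
  12. access owl: MISS, evict pear. Cache (LRU->MRU): [jay pig owl]
  13. access jay: HIT. Cache (LRU->MRU): [pig owl jay]
  14. access pear: MISS, evict pig. Cache (LRU->MRU): [owl jay pear]
  15. access pear: HIT. Cache (LRU->MRU): [owl jay pear]
  16. access jay: HIT. Cache (LRU->MRU): [owl pear jay]
  17. access pear: HIT. Cache (LRU->MRU): [owl jay pear]
  18. access owl: HIT. Cache (LRU->MRU): [jay pear owl]
  19. access pear: HIT. Cache (LRU->MRU): [jay owl pear]
  20. access jay: HIT. Cache (LRU->MRU): [owl pear jay]
  21. access pig: MISS, evict owl. Cache (LRU->MRU): [pear jay pig]
  22. access jay: HIT. Cache (LRU->MRU): [pear pig jay]
  23. access pig: HIT. Cache (LRU->MRU): [pear jay pig]
  24. access jay: HIT. Cache (LRU->MRU): [pear pig jay]
  25. access jay: HIT. Cache (LRU->MRU): [pear pig jay]
  26. access pear: HIT. Cache (LRU->MRU): [pig jay pear]
  27. access owl: MISS, evict pig. Cache (LRU->MRU): [jay pear owl]
  28. access jay: HIT. Cache (LRU->MRU): [pear owl jay]
  29. access pear: HIT. Cache (LRU->MRU): [owl jay pear]
  30. access pig: MISS, evict owl. Cache (LRU->MRU): [jay pear pig]
  31. access pear: HIT. Cache (LRU->MRU): [jay pig pear]
  32. access pear: HIT. Cache (LRU->MRU): [jay pig pear]
  33. access pear: HIT. Cache (LRU->MRU): [jay pig pear]
  34. access jay: HIT. Cache (LRU->MRU): [pig pear jay]
  35. access jay: HIT. Cache (LRU->MRU): [pig pear jay]
  36. access pear: HIT. Cache (LRU->MRU): [pig jay pear]
Total: 28 hits, 8 misses, 5 evictions

Answer: 5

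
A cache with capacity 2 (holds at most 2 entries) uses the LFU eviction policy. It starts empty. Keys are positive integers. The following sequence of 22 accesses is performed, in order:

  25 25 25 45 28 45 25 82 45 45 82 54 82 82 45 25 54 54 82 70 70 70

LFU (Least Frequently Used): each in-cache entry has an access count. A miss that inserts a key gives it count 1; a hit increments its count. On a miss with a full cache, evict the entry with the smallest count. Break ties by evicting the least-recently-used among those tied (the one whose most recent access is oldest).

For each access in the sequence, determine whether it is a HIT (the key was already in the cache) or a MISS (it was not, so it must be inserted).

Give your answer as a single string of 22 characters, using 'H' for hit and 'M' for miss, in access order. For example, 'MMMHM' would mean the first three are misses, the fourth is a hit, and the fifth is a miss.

Answer: MHHMMMHMMHMMMHMHMHMMHH

Derivation:
LFU simulation (capacity=2):
  1. access 25: MISS. Cache: [25(c=1)]
  2. access 25: HIT, count now 2. Cache: [25(c=2)]
  3. access 25: HIT, count now 3. Cache: [25(c=3)]
  4. access 45: MISS. Cache: [45(c=1) 25(c=3)]
  5. access 28: MISS, evict 45(c=1). Cache: [28(c=1) 25(c=3)]
  6. access 45: MISS, evict 28(c=1). Cache: [45(c=1) 25(c=3)]
  7. access 25: HIT, count now 4. Cache: [45(c=1) 25(c=4)]
  8. access 82: MISS, evict 45(c=1). Cache: [82(c=1) 25(c=4)]
  9. access 45: MISS, evict 82(c=1). Cache: [45(c=1) 25(c=4)]
  10. access 45: HIT, count now 2. Cache: [45(c=2) 25(c=4)]
  11. access 82: MISS, evict 45(c=2). Cache: [82(c=1) 25(c=4)]
  12. access 54: MISS, evict 82(c=1). Cache: [54(c=1) 25(c=4)]
  13. access 82: MISS, evict 54(c=1). Cache: [82(c=1) 25(c=4)]
  14. access 82: HIT, count now 2. Cache: [82(c=2) 25(c=4)]
  15. access 45: MISS, evict 82(c=2). Cache: [45(c=1) 25(c=4)]
  16. access 25: HIT, count now 5. Cache: [45(c=1) 25(c=5)]
  17. access 54: MISS, evict 45(c=1). Cache: [54(c=1) 25(c=5)]
  18. access 54: HIT, count now 2. Cache: [54(c=2) 25(c=5)]
  19. access 82: MISS, evict 54(c=2). Cache: [82(c=1) 25(c=5)]
  20. access 70: MISS, evict 82(c=1). Cache: [70(c=1) 25(c=5)]
  21. access 70: HIT, count now 2. Cache: [70(c=2) 25(c=5)]
  22. access 70: HIT, count now 3. Cache: [70(c=3) 25(c=5)]
Total: 9 hits, 13 misses, 11 evictions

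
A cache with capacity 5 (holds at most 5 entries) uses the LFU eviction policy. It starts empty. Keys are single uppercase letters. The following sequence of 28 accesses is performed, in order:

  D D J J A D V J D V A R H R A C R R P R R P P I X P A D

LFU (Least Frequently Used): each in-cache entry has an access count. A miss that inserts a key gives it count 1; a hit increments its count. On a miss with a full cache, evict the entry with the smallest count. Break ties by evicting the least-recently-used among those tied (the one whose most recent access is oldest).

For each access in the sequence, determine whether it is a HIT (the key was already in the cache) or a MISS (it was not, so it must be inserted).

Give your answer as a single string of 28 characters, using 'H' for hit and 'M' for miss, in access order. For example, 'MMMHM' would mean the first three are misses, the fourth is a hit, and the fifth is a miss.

LFU simulation (capacity=5):
  1. access D: MISS. Cache: [D(c=1)]
  2. access D: HIT, count now 2. Cache: [D(c=2)]
  3. access J: MISS. Cache: [J(c=1) D(c=2)]
  4. access J: HIT, count now 2. Cache: [D(c=2) J(c=2)]
  5. access A: MISS. Cache: [A(c=1) D(c=2) J(c=2)]
  6. access D: HIT, count now 3. Cache: [A(c=1) J(c=2) D(c=3)]
  7. access V: MISS. Cache: [A(c=1) V(c=1) J(c=2) D(c=3)]
  8. access J: HIT, count now 3. Cache: [A(c=1) V(c=1) D(c=3) J(c=3)]
  9. access D: HIT, count now 4. Cache: [A(c=1) V(c=1) J(c=3) D(c=4)]
  10. access V: HIT, count now 2. Cache: [A(c=1) V(c=2) J(c=3) D(c=4)]
  11. access A: HIT, count now 2. Cache: [V(c=2) A(c=2) J(c=3) D(c=4)]
  12. access R: MISS. Cache: [R(c=1) V(c=2) A(c=2) J(c=3) D(c=4)]
  13. access H: MISS, evict R(c=1). Cache: [H(c=1) V(c=2) A(c=2) J(c=3) D(c=4)]
  14. access R: MISS, evict H(c=1). Cache: [R(c=1) V(c=2) A(c=2) J(c=3) D(c=4)]
  15. access A: HIT, count now 3. Cache: [R(c=1) V(c=2) J(c=3) A(c=3) D(c=4)]
  16. access C: MISS, evict R(c=1). Cache: [C(c=1) V(c=2) J(c=3) A(c=3) D(c=4)]
  17. access R: MISS, evict C(c=1). Cache: [R(c=1) V(c=2) J(c=3) A(c=3) D(c=4)]
  18. access R: HIT, count now 2. Cache: [V(c=2) R(c=2) J(c=3) A(c=3) D(c=4)]
  19. access P: MISS, evict V(c=2). Cache: [P(c=1) R(c=2) J(c=3) A(c=3) D(c=4)]
  20. access R: HIT, count now 3. Cache: [P(c=1) J(c=3) A(c=3) R(c=3) D(c=4)]
  21. access R: HIT, count now 4. Cache: [P(c=1) J(c=3) A(c=3) D(c=4) R(c=4)]
  22. access P: HIT, count now 2. Cache: [P(c=2) J(c=3) A(c=3) D(c=4) R(c=4)]
  23. access P: HIT, count now 3. Cache: [J(c=3) A(c=3) P(c=3) D(c=4) R(c=4)]
  24. access I: MISS, evict J(c=3). Cache: [I(c=1) A(c=3) P(c=3) D(c=4) R(c=4)]
  25. access X: MISS, evict I(c=1). Cache: [X(c=1) A(c=3) P(c=3) D(c=4) R(c=4)]
  26. access P: HIT, count now 4. Cache: [X(c=1) A(c=3) D(c=4) R(c=4) P(c=4)]
  27. access A: HIT, count now 4. Cache: [X(c=1) D(c=4) R(c=4) P(c=4) A(c=4)]
  28. access D: HIT, count now 5. Cache: [X(c=1) R(c=4) P(c=4) A(c=4) D(c=5)]
Total: 16 hits, 12 misses, 7 evictions

Answer: MHMHMHMHHHHMMMHMMHMHHHHMMHHH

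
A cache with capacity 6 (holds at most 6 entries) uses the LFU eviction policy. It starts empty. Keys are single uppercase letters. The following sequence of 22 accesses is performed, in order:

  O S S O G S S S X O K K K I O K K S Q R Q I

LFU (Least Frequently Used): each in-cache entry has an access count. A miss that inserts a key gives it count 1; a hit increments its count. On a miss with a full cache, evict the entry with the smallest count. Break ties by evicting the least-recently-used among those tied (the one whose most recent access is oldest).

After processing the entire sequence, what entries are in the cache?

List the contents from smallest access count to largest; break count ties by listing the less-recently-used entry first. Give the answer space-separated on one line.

Answer: R Q I O K S

Derivation:
LFU simulation (capacity=6):
  1. access O: MISS. Cache: [O(c=1)]
  2. access S: MISS. Cache: [O(c=1) S(c=1)]
  3. access S: HIT, count now 2. Cache: [O(c=1) S(c=2)]
  4. access O: HIT, count now 2. Cache: [S(c=2) O(c=2)]
  5. access G: MISS. Cache: [G(c=1) S(c=2) O(c=2)]
  6. access S: HIT, count now 3. Cache: [G(c=1) O(c=2) S(c=3)]
  7. access S: HIT, count now 4. Cache: [G(c=1) O(c=2) S(c=4)]
  8. access S: HIT, count now 5. Cache: [G(c=1) O(c=2) S(c=5)]
  9. access X: MISS. Cache: [G(c=1) X(c=1) O(c=2) S(c=5)]
  10. access O: HIT, count now 3. Cache: [G(c=1) X(c=1) O(c=3) S(c=5)]
  11. access K: MISS. Cache: [G(c=1) X(c=1) K(c=1) O(c=3) S(c=5)]
  12. access K: HIT, count now 2. Cache: [G(c=1) X(c=1) K(c=2) O(c=3) S(c=5)]
  13. access K: HIT, count now 3. Cache: [G(c=1) X(c=1) O(c=3) K(c=3) S(c=5)]
  14. access I: MISS. Cache: [G(c=1) X(c=1) I(c=1) O(c=3) K(c=3) S(c=5)]
  15. access O: HIT, count now 4. Cache: [G(c=1) X(c=1) I(c=1) K(c=3) O(c=4) S(c=5)]
  16. access K: HIT, count now 4. Cache: [G(c=1) X(c=1) I(c=1) O(c=4) K(c=4) S(c=5)]
  17. access K: HIT, count now 5. Cache: [G(c=1) X(c=1) I(c=1) O(c=4) S(c=5) K(c=5)]
  18. access S: HIT, count now 6. Cache: [G(c=1) X(c=1) I(c=1) O(c=4) K(c=5) S(c=6)]
  19. access Q: MISS, evict G(c=1). Cache: [X(c=1) I(c=1) Q(c=1) O(c=4) K(c=5) S(c=6)]
  20. access R: MISS, evict X(c=1). Cache: [I(c=1) Q(c=1) R(c=1) O(c=4) K(c=5) S(c=6)]
  21. access Q: HIT, count now 2. Cache: [I(c=1) R(c=1) Q(c=2) O(c=4) K(c=5) S(c=6)]
  22. access I: HIT, count now 2. Cache: [R(c=1) Q(c=2) I(c=2) O(c=4) K(c=5) S(c=6)]
Total: 14 hits, 8 misses, 2 evictions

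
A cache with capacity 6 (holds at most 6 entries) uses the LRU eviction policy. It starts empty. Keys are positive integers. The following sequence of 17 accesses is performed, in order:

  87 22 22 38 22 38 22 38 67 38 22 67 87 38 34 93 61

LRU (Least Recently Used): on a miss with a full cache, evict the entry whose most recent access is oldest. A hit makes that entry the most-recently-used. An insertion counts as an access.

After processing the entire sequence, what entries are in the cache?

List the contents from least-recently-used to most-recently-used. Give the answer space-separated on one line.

LRU simulation (capacity=6):
  1. access 87: MISS. Cache (LRU->MRU): [87]
  2. access 22: MISS. Cache (LRU->MRU): [87 22]
  3. access 22: HIT. Cache (LRU->MRU): [87 22]
  4. access 38: MISS. Cache (LRU->MRU): [87 22 38]
  5. access 22: HIT. Cache (LRU->MRU): [87 38 22]
  6. access 38: HIT. Cache (LRU->MRU): [87 22 38]
  7. access 22: HIT. Cache (LRU->MRU): [87 38 22]
  8. access 38: HIT. Cache (LRU->MRU): [87 22 38]
  9. access 67: MISS. Cache (LRU->MRU): [87 22 38 67]
  10. access 38: HIT. Cache (LRU->MRU): [87 22 67 38]
  11. access 22: HIT. Cache (LRU->MRU): [87 67 38 22]
  12. access 67: HIT. Cache (LRU->MRU): [87 38 22 67]
  13. access 87: HIT. Cache (LRU->MRU): [38 22 67 87]
  14. access 38: HIT. Cache (LRU->MRU): [22 67 87 38]
  15. access 34: MISS. Cache (LRU->MRU): [22 67 87 38 34]
  16. access 93: MISS. Cache (LRU->MRU): [22 67 87 38 34 93]
  17. access 61: MISS, evict 22. Cache (LRU->MRU): [67 87 38 34 93 61]
Total: 10 hits, 7 misses, 1 evictions

Answer: 67 87 38 34 93 61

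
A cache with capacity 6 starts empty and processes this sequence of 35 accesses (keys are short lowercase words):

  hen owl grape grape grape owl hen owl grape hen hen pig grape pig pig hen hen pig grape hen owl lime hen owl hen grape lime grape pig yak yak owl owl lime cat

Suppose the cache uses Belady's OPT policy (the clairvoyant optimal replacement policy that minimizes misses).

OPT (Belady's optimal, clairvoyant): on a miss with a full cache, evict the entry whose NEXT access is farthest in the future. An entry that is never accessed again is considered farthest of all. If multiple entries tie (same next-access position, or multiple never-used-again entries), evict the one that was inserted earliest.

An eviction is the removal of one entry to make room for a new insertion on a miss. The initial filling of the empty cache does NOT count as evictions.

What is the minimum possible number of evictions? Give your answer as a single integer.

Answer: 1

Derivation:
OPT (Belady) simulation (capacity=6):
  1. access hen: MISS. Cache: [hen]
  2. access owl: MISS. Cache: [hen owl]
  3. access grape: MISS. Cache: [hen owl grape]
  4. access grape: HIT. Next use of grape: step 5. Cache: [hen owl grape]
  5. access grape: HIT. Next use of grape: step 9. Cache: [hen owl grape]
  6. access owl: HIT. Next use of owl: step 8. Cache: [hen owl grape]
  7. access hen: HIT. Next use of hen: step 10. Cache: [hen owl grape]
  8. access owl: HIT. Next use of owl: step 21. Cache: [hen owl grape]
  9. access grape: HIT. Next use of grape: step 13. Cache: [hen owl grape]
  10. access hen: HIT. Next use of hen: step 11. Cache: [hen owl grape]
  11. access hen: HIT. Next use of hen: step 16. Cache: [hen owl grape]
  12. access pig: MISS. Cache: [hen owl grape pig]
  13. access grape: HIT. Next use of grape: step 19. Cache: [hen owl grape pig]
  14. access pig: HIT. Next use of pig: step 15. Cache: [hen owl grape pig]
  15. access pig: HIT. Next use of pig: step 18. Cache: [hen owl grape pig]
  16. access hen: HIT. Next use of hen: step 17. Cache: [hen owl grape pig]
  17. access hen: HIT. Next use of hen: step 20. Cache: [hen owl grape pig]
  18. access pig: HIT. Next use of pig: step 29. Cache: [hen owl grape pig]
  19. access grape: HIT. Next use of grape: step 26. Cache: [hen owl grape pig]
  20. access hen: HIT. Next use of hen: step 23. Cache: [hen owl grape pig]
  21. access owl: HIT. Next use of owl: step 24. Cache: [hen owl grape pig]
  22. access lime: MISS. Cache: [hen owl grape pig lime]
  23. access hen: HIT. Next use of hen: step 25. Cache: [hen owl grape pig lime]
  24. access owl: HIT. Next use of owl: step 32. Cache: [hen owl grape pig lime]
  25. access hen: HIT. Next use of hen: never. Cache: [hen owl grape pig lime]
  26. access grape: HIT. Next use of grape: step 28. Cache: [hen owl grape pig lime]
  27. access lime: HIT. Next use of lime: step 34. Cache: [hen owl grape pig lime]
  28. access grape: HIT. Next use of grape: never. Cache: [hen owl grape pig lime]
  29. access pig: HIT. Next use of pig: never. Cache: [hen owl grape pig lime]
  30. access yak: MISS. Cache: [hen owl grape pig lime yak]
  31. access yak: HIT. Next use of yak: never. Cache: [hen owl grape pig lime yak]
  32. access owl: HIT. Next use of owl: step 33. Cache: [hen owl grape pig lime yak]
  33. access owl: HIT. Next use of owl: never. Cache: [hen owl grape pig lime yak]
  34. access lime: HIT. Next use of lime: never. Cache: [hen owl grape pig lime yak]
  35. access cat: MISS, evict hen (next use: never). Cache: [owl grape pig lime yak cat]
Total: 28 hits, 7 misses, 1 evictions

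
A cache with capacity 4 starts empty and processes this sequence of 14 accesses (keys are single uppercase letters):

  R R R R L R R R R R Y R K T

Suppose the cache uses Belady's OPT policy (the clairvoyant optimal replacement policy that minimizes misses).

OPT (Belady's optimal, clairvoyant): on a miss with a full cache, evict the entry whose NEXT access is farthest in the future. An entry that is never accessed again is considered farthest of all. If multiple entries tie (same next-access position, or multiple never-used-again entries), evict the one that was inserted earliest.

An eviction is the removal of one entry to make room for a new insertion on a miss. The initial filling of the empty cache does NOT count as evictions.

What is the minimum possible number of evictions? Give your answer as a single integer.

Answer: 1

Derivation:
OPT (Belady) simulation (capacity=4):
  1. access R: MISS. Cache: [R]
  2. access R: HIT. Next use of R: step 3. Cache: [R]
  3. access R: HIT. Next use of R: step 4. Cache: [R]
  4. access R: HIT. Next use of R: step 6. Cache: [R]
  5. access L: MISS. Cache: [R L]
  6. access R: HIT. Next use of R: step 7. Cache: [R L]
  7. access R: HIT. Next use of R: step 8. Cache: [R L]
  8. access R: HIT. Next use of R: step 9. Cache: [R L]
  9. access R: HIT. Next use of R: step 10. Cache: [R L]
  10. access R: HIT. Next use of R: step 12. Cache: [R L]
  11. access Y: MISS. Cache: [R L Y]
  12. access R: HIT. Next use of R: never. Cache: [R L Y]
  13. access K: MISS. Cache: [R L Y K]
  14. access T: MISS, evict R (next use: never). Cache: [L Y K T]
Total: 9 hits, 5 misses, 1 evictions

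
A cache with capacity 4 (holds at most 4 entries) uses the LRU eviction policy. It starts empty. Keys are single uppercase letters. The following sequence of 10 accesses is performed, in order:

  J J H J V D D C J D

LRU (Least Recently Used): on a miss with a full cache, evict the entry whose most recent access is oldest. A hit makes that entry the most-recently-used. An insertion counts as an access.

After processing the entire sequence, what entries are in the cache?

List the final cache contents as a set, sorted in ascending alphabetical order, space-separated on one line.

Answer: C D J V

Derivation:
LRU simulation (capacity=4):
  1. access J: MISS. Cache (LRU->MRU): [J]
  2. access J: HIT. Cache (LRU->MRU): [J]
  3. access H: MISS. Cache (LRU->MRU): [J H]
  4. access J: HIT. Cache (LRU->MRU): [H J]
  5. access V: MISS. Cache (LRU->MRU): [H J V]
  6. access D: MISS. Cache (LRU->MRU): [H J V D]
  7. access D: HIT. Cache (LRU->MRU): [H J V D]
  8. access C: MISS, evict H. Cache (LRU->MRU): [J V D C]
  9. access J: HIT. Cache (LRU->MRU): [V D C J]
  10. access D: HIT. Cache (LRU->MRU): [V C J D]
Total: 5 hits, 5 misses, 1 evictions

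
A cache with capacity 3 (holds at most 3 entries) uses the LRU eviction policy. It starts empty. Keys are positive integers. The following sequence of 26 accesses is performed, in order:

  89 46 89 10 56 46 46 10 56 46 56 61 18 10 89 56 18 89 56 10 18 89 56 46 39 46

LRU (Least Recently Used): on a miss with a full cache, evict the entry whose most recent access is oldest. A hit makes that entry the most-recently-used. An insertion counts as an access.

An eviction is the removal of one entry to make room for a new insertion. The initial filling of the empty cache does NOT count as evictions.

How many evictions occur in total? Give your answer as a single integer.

LRU simulation (capacity=3):
  1. access 89: MISS. Cache (LRU->MRU): [89]
  2. access 46: MISS. Cache (LRU->MRU): [89 46]
  3. access 89: HIT. Cache (LRU->MRU): [46 89]
  4. access 10: MISS. Cache (LRU->MRU): [46 89 10]
  5. access 56: MISS, evict 46. Cache (LRU->MRU): [89 10 56]
  6. access 46: MISS, evict 89. Cache (LRU->MRU): [10 56 46]
  7. access 46: HIT. Cache (LRU->MRU): [10 56 46]
  8. access 10: HIT. Cache (LRU->MRU): [56 46 10]
  9. access 56: HIT. Cache (LRU->MRU): [46 10 56]
  10. access 46: HIT. Cache (LRU->MRU): [10 56 46]
  11. access 56: HIT. Cache (LRU->MRU): [10 46 56]
  12. access 61: MISS, evict 10. Cache (LRU->MRU): [46 56 61]
  13. access 18: MISS, evict 46. Cache (LRU->MRU): [56 61 18]
  14. access 10: MISS, evict 56. Cache (LRU->MRU): [61 18 10]
  15. access 89: MISS, evict 61. Cache (LRU->MRU): [18 10 89]
  16. access 56: MISS, evict 18. Cache (LRU->MRU): [10 89 56]
  17. access 18: MISS, evict 10. Cache (LRU->MRU): [89 56 18]
  18. access 89: HIT. Cache (LRU->MRU): [56 18 89]
  19. access 56: HIT. Cache (LRU->MRU): [18 89 56]
  20. access 10: MISS, evict 18. Cache (LRU->MRU): [89 56 10]
  21. access 18: MISS, evict 89. Cache (LRU->MRU): [56 10 18]
  22. access 89: MISS, evict 56. Cache (LRU->MRU): [10 18 89]
  23. access 56: MISS, evict 10. Cache (LRU->MRU): [18 89 56]
  24. access 46: MISS, evict 18. Cache (LRU->MRU): [89 56 46]
  25. access 39: MISS, evict 89. Cache (LRU->MRU): [56 46 39]
  26. access 46: HIT. Cache (LRU->MRU): [56 39 46]
Total: 9 hits, 17 misses, 14 evictions

Answer: 14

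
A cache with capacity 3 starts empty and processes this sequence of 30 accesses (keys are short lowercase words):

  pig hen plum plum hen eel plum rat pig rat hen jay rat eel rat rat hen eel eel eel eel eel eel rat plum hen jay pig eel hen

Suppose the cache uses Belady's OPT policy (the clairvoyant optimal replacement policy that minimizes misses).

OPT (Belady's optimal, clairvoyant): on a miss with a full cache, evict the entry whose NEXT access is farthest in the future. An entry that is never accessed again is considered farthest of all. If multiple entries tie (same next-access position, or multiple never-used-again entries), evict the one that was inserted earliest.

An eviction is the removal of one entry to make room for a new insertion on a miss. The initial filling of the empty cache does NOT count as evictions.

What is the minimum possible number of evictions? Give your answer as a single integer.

Answer: 8

Derivation:
OPT (Belady) simulation (capacity=3):
  1. access pig: MISS. Cache: [pig]
  2. access hen: MISS. Cache: [pig hen]
  3. access plum: MISS. Cache: [pig hen plum]
  4. access plum: HIT. Next use of plum: step 7. Cache: [pig hen plum]
  5. access hen: HIT. Next use of hen: step 11. Cache: [pig hen plum]
  6. access eel: MISS, evict hen (next use: step 11). Cache: [pig plum eel]
  7. access plum: HIT. Next use of plum: step 25. Cache: [pig plum eel]
  8. access rat: MISS, evict plum (next use: step 25). Cache: [pig eel rat]
  9. access pig: HIT. Next use of pig: step 28. Cache: [pig eel rat]
  10. access rat: HIT. Next use of rat: step 13. Cache: [pig eel rat]
  11. access hen: MISS, evict pig (next use: step 28). Cache: [eel rat hen]
  12. access jay: MISS, evict hen (next use: step 17). Cache: [eel rat jay]
  13. access rat: HIT. Next use of rat: step 15. Cache: [eel rat jay]
  14. access eel: HIT. Next use of eel: step 18. Cache: [eel rat jay]
  15. access rat: HIT. Next use of rat: step 16. Cache: [eel rat jay]
  16. access rat: HIT. Next use of rat: step 24. Cache: [eel rat jay]
  17. access hen: MISS, evict jay (next use: step 27). Cache: [eel rat hen]
  18. access eel: HIT. Next use of eel: step 19. Cache: [eel rat hen]
  19. access eel: HIT. Next use of eel: step 20. Cache: [eel rat hen]
  20. access eel: HIT. Next use of eel: step 21. Cache: [eel rat hen]
  21. access eel: HIT. Next use of eel: step 22. Cache: [eel rat hen]
  22. access eel: HIT. Next use of eel: step 23. Cache: [eel rat hen]
  23. access eel: HIT. Next use of eel: step 29. Cache: [eel rat hen]
  24. access rat: HIT. Next use of rat: never. Cache: [eel rat hen]
  25. access plum: MISS, evict rat (next use: never). Cache: [eel hen plum]
  26. access hen: HIT. Next use of hen: step 30. Cache: [eel hen plum]
  27. access jay: MISS, evict plum (next use: never). Cache: [eel hen jay]
  28. access pig: MISS, evict jay (next use: never). Cache: [eel hen pig]
  29. access eel: HIT. Next use of eel: never. Cache: [eel hen pig]
  30. access hen: HIT. Next use of hen: never. Cache: [eel hen pig]
Total: 19 hits, 11 misses, 8 evictions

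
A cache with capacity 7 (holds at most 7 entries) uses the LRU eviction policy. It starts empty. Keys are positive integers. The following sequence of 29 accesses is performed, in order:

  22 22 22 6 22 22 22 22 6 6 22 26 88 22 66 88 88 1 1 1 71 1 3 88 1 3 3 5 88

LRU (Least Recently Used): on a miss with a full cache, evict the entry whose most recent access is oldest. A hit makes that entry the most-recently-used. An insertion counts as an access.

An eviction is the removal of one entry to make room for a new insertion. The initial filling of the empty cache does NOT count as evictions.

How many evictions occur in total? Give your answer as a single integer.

Answer: 2

Derivation:
LRU simulation (capacity=7):
  1. access 22: MISS. Cache (LRU->MRU): [22]
  2. access 22: HIT. Cache (LRU->MRU): [22]
  3. access 22: HIT. Cache (LRU->MRU): [22]
  4. access 6: MISS. Cache (LRU->MRU): [22 6]
  5. access 22: HIT. Cache (LRU->MRU): [6 22]
  6. access 22: HIT. Cache (LRU->MRU): [6 22]
  7. access 22: HIT. Cache (LRU->MRU): [6 22]
  8. access 22: HIT. Cache (LRU->MRU): [6 22]
  9. access 6: HIT. Cache (LRU->MRU): [22 6]
  10. access 6: HIT. Cache (LRU->MRU): [22 6]
  11. access 22: HIT. Cache (LRU->MRU): [6 22]
  12. access 26: MISS. Cache (LRU->MRU): [6 22 26]
  13. access 88: MISS. Cache (LRU->MRU): [6 22 26 88]
  14. access 22: HIT. Cache (LRU->MRU): [6 26 88 22]
  15. access 66: MISS. Cache (LRU->MRU): [6 26 88 22 66]
  16. access 88: HIT. Cache (LRU->MRU): [6 26 22 66 88]
  17. access 88: HIT. Cache (LRU->MRU): [6 26 22 66 88]
  18. access 1: MISS. Cache (LRU->MRU): [6 26 22 66 88 1]
  19. access 1: HIT. Cache (LRU->MRU): [6 26 22 66 88 1]
  20. access 1: HIT. Cache (LRU->MRU): [6 26 22 66 88 1]
  21. access 71: MISS. Cache (LRU->MRU): [6 26 22 66 88 1 71]
  22. access 1: HIT. Cache (LRU->MRU): [6 26 22 66 88 71 1]
  23. access 3: MISS, evict 6. Cache (LRU->MRU): [26 22 66 88 71 1 3]
  24. access 88: HIT. Cache (LRU->MRU): [26 22 66 71 1 3 88]
  25. access 1: HIT. Cache (LRU->MRU): [26 22 66 71 3 88 1]
  26. access 3: HIT. Cache (LRU->MRU): [26 22 66 71 88 1 3]
  27. access 3: HIT. Cache (LRU->MRU): [26 22 66 71 88 1 3]
  28. access 5: MISS, evict 26. Cache (LRU->MRU): [22 66 71 88 1 3 5]
  29. access 88: HIT. Cache (LRU->MRU): [22 66 71 1 3 5 88]
Total: 20 hits, 9 misses, 2 evictions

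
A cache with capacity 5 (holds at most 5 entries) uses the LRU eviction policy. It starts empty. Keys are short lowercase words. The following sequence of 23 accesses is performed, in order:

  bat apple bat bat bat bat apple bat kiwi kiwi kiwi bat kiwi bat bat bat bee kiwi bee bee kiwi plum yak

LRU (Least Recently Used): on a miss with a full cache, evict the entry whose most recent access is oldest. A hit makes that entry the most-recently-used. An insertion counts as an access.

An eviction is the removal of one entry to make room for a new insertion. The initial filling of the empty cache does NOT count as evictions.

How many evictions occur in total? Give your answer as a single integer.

LRU simulation (capacity=5):
  1. access bat: MISS. Cache (LRU->MRU): [bat]
  2. access apple: MISS. Cache (LRU->MRU): [bat apple]
  3. access bat: HIT. Cache (LRU->MRU): [apple bat]
  4. access bat: HIT. Cache (LRU->MRU): [apple bat]
  5. access bat: HIT. Cache (LRU->MRU): [apple bat]
  6. access bat: HIT. Cache (LRU->MRU): [apple bat]
  7. access apple: HIT. Cache (LRU->MRU): [bat apple]
  8. access bat: HIT. Cache (LRU->MRU): [apple bat]
  9. access kiwi: MISS. Cache (LRU->MRU): [apple bat kiwi]
  10. access kiwi: HIT. Cache (LRU->MRU): [apple bat kiwi]
  11. access kiwi: HIT. Cache (LRU->MRU): [apple bat kiwi]
  12. access bat: HIT. Cache (LRU->MRU): [apple kiwi bat]
  13. access kiwi: HIT. Cache (LRU->MRU): [apple bat kiwi]
  14. access bat: HIT. Cache (LRU->MRU): [apple kiwi bat]
  15. access bat: HIT. Cache (LRU->MRU): [apple kiwi bat]
  16. access bat: HIT. Cache (LRU->MRU): [apple kiwi bat]
  17. access bee: MISS. Cache (LRU->MRU): [apple kiwi bat bee]
  18. access kiwi: HIT. Cache (LRU->MRU): [apple bat bee kiwi]
  19. access bee: HIT. Cache (LRU->MRU): [apple bat kiwi bee]
  20. access bee: HIT. Cache (LRU->MRU): [apple bat kiwi bee]
  21. access kiwi: HIT. Cache (LRU->MRU): [apple bat bee kiwi]
  22. access plum: MISS. Cache (LRU->MRU): [apple bat bee kiwi plum]
  23. access yak: MISS, evict apple. Cache (LRU->MRU): [bat bee kiwi plum yak]
Total: 17 hits, 6 misses, 1 evictions

Answer: 1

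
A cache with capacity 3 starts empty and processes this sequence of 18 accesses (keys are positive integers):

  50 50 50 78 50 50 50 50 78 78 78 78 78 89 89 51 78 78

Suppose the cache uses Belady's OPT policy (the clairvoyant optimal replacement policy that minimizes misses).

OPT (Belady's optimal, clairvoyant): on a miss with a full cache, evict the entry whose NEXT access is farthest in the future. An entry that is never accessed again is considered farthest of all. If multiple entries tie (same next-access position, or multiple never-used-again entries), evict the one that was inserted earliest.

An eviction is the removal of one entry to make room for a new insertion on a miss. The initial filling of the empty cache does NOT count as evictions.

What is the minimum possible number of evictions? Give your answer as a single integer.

OPT (Belady) simulation (capacity=3):
  1. access 50: MISS. Cache: [50]
  2. access 50: HIT. Next use of 50: step 3. Cache: [50]
  3. access 50: HIT. Next use of 50: step 5. Cache: [50]
  4. access 78: MISS. Cache: [50 78]
  5. access 50: HIT. Next use of 50: step 6. Cache: [50 78]
  6. access 50: HIT. Next use of 50: step 7. Cache: [50 78]
  7. access 50: HIT. Next use of 50: step 8. Cache: [50 78]
  8. access 50: HIT. Next use of 50: never. Cache: [50 78]
  9. access 78: HIT. Next use of 78: step 10. Cache: [50 78]
  10. access 78: HIT. Next use of 78: step 11. Cache: [50 78]
  11. access 78: HIT. Next use of 78: step 12. Cache: [50 78]
  12. access 78: HIT. Next use of 78: step 13. Cache: [50 78]
  13. access 78: HIT. Next use of 78: step 17. Cache: [50 78]
  14. access 89: MISS. Cache: [50 78 89]
  15. access 89: HIT. Next use of 89: never. Cache: [50 78 89]
  16. access 51: MISS, evict 50 (next use: never). Cache: [78 89 51]
  17. access 78: HIT. Next use of 78: step 18. Cache: [78 89 51]
  18. access 78: HIT. Next use of 78: never. Cache: [78 89 51]
Total: 14 hits, 4 misses, 1 evictions

Answer: 1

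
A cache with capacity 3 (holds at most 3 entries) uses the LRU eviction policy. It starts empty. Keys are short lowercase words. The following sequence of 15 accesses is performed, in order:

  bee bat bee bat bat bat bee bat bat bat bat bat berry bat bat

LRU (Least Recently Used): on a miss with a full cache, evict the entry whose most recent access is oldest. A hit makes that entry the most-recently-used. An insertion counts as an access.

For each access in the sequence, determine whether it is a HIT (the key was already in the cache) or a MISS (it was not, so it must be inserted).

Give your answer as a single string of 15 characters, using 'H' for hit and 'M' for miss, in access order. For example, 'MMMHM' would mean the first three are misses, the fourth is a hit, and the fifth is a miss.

LRU simulation (capacity=3):
  1. access bee: MISS. Cache (LRU->MRU): [bee]
  2. access bat: MISS. Cache (LRU->MRU): [bee bat]
  3. access bee: HIT. Cache (LRU->MRU): [bat bee]
  4. access bat: HIT. Cache (LRU->MRU): [bee bat]
  5. access bat: HIT. Cache (LRU->MRU): [bee bat]
  6. access bat: HIT. Cache (LRU->MRU): [bee bat]
  7. access bee: HIT. Cache (LRU->MRU): [bat bee]
  8. access bat: HIT. Cache (LRU->MRU): [bee bat]
  9. access bat: HIT. Cache (LRU->MRU): [bee bat]
  10. access bat: HIT. Cache (LRU->MRU): [bee bat]
  11. access bat: HIT. Cache (LRU->MRU): [bee bat]
  12. access bat: HIT. Cache (LRU->MRU): [bee bat]
  13. access berry: MISS. Cache (LRU->MRU): [bee bat berry]
  14. access bat: HIT. Cache (LRU->MRU): [bee berry bat]
  15. access bat: HIT. Cache (LRU->MRU): [bee berry bat]
Total: 12 hits, 3 misses, 0 evictions

Answer: MMHHHHHHHHHHMHH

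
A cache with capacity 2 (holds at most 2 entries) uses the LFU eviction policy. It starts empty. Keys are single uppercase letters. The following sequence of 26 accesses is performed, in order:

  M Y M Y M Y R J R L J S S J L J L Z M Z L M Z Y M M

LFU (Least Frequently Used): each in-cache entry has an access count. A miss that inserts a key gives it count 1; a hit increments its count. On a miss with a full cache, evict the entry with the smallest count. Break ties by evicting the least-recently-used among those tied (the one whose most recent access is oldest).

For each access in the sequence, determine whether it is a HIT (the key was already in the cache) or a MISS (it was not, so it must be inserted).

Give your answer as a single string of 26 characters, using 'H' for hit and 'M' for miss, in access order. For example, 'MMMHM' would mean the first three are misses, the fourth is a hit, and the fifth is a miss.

Answer: MMHHHHMMMMMMHMMMMMMMMMMHMH

Derivation:
LFU simulation (capacity=2):
  1. access M: MISS. Cache: [M(c=1)]
  2. access Y: MISS. Cache: [M(c=1) Y(c=1)]
  3. access M: HIT, count now 2. Cache: [Y(c=1) M(c=2)]
  4. access Y: HIT, count now 2. Cache: [M(c=2) Y(c=2)]
  5. access M: HIT, count now 3. Cache: [Y(c=2) M(c=3)]
  6. access Y: HIT, count now 3. Cache: [M(c=3) Y(c=3)]
  7. access R: MISS, evict M(c=3). Cache: [R(c=1) Y(c=3)]
  8. access J: MISS, evict R(c=1). Cache: [J(c=1) Y(c=3)]
  9. access R: MISS, evict J(c=1). Cache: [R(c=1) Y(c=3)]
  10. access L: MISS, evict R(c=1). Cache: [L(c=1) Y(c=3)]
  11. access J: MISS, evict L(c=1). Cache: [J(c=1) Y(c=3)]
  12. access S: MISS, evict J(c=1). Cache: [S(c=1) Y(c=3)]
  13. access S: HIT, count now 2. Cache: [S(c=2) Y(c=3)]
  14. access J: MISS, evict S(c=2). Cache: [J(c=1) Y(c=3)]
  15. access L: MISS, evict J(c=1). Cache: [L(c=1) Y(c=3)]
  16. access J: MISS, evict L(c=1). Cache: [J(c=1) Y(c=3)]
  17. access L: MISS, evict J(c=1). Cache: [L(c=1) Y(c=3)]
  18. access Z: MISS, evict L(c=1). Cache: [Z(c=1) Y(c=3)]
  19. access M: MISS, evict Z(c=1). Cache: [M(c=1) Y(c=3)]
  20. access Z: MISS, evict M(c=1). Cache: [Z(c=1) Y(c=3)]
  21. access L: MISS, evict Z(c=1). Cache: [L(c=1) Y(c=3)]
  22. access M: MISS, evict L(c=1). Cache: [M(c=1) Y(c=3)]
  23. access Z: MISS, evict M(c=1). Cache: [Z(c=1) Y(c=3)]
  24. access Y: HIT, count now 4. Cache: [Z(c=1) Y(c=4)]
  25. access M: MISS, evict Z(c=1). Cache: [M(c=1) Y(c=4)]
  26. access M: HIT, count now 2. Cache: [M(c=2) Y(c=4)]
Total: 7 hits, 19 misses, 17 evictions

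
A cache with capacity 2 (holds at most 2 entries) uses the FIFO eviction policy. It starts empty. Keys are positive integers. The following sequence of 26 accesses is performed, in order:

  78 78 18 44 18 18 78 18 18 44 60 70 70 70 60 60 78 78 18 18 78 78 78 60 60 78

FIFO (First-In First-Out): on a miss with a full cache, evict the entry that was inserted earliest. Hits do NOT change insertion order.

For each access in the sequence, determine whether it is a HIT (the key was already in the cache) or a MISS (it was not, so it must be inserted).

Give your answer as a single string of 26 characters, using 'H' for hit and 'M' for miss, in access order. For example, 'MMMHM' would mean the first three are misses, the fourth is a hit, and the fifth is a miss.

FIFO simulation (capacity=2):
  1. access 78: MISS. Cache (old->new): [78]
  2. access 78: HIT. Cache (old->new): [78]
  3. access 18: MISS. Cache (old->new): [78 18]
  4. access 44: MISS, evict 78. Cache (old->new): [18 44]
  5. access 18: HIT. Cache (old->new): [18 44]
  6. access 18: HIT. Cache (old->new): [18 44]
  7. access 78: MISS, evict 18. Cache (old->new): [44 78]
  8. access 18: MISS, evict 44. Cache (old->new): [78 18]
  9. access 18: HIT. Cache (old->new): [78 18]
  10. access 44: MISS, evict 78. Cache (old->new): [18 44]
  11. access 60: MISS, evict 18. Cache (old->new): [44 60]
  12. access 70: MISS, evict 44. Cache (old->new): [60 70]
  13. access 70: HIT. Cache (old->new): [60 70]
  14. access 70: HIT. Cache (old->new): [60 70]
  15. access 60: HIT. Cache (old->new): [60 70]
  16. access 60: HIT. Cache (old->new): [60 70]
  17. access 78: MISS, evict 60. Cache (old->new): [70 78]
  18. access 78: HIT. Cache (old->new): [70 78]
  19. access 18: MISS, evict 70. Cache (old->new): [78 18]
  20. access 18: HIT. Cache (old->new): [78 18]
  21. access 78: HIT. Cache (old->new): [78 18]
  22. access 78: HIT. Cache (old->new): [78 18]
  23. access 78: HIT. Cache (old->new): [78 18]
  24. access 60: MISS, evict 78. Cache (old->new): [18 60]
  25. access 60: HIT. Cache (old->new): [18 60]
  26. access 78: MISS, evict 18. Cache (old->new): [60 78]
Total: 14 hits, 12 misses, 10 evictions

Answer: MHMMHHMMHMMMHHHHMHMHHHHMHM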